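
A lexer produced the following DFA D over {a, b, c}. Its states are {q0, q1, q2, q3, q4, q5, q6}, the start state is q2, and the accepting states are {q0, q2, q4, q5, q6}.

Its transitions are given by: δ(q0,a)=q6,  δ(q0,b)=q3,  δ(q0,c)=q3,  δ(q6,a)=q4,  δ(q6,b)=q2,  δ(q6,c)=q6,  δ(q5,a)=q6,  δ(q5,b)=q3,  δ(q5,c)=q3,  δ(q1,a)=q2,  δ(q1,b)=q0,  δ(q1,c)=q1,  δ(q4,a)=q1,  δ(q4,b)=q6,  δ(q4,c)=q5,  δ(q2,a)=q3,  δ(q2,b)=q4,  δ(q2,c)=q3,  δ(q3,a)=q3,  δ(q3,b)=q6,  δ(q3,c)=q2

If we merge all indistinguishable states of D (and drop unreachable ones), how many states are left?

6

All states are reachable from the start state.
Initial partition by acceptance: {q0,q2,q4,q5,q6} | {q1,q3}.
On input a, block {q0,q2,q4,q5,q6} splits into {q0,q5,q6} and {q2,q4}.
Split {q0,q5,q6} by δ(·,a) → {q0,q5} and {q6}.
Split {q1,q3} by δ(·,a) → {q1} and {q3}.
On input a, block {q2,q4} splits into {q2} and {q4}.
No further refinement is possible. Final partition (6 blocks): {q0,q5} | {q1} | {q2} | {q6} | {q3} | {q4}.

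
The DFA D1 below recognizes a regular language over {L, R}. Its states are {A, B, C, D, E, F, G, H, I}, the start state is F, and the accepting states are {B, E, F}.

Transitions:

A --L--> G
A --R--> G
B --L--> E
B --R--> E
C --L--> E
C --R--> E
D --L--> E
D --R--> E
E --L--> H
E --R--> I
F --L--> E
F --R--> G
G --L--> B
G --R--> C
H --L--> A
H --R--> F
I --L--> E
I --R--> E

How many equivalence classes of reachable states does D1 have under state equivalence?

7

First remove the unreachable states {D}; 8 states remain.
P0 = {B,E,F} | {A,C,G,H,I}.
Split {B,E,F} by δ(·,L) → {B,F} and {E}.
Refine {B,F} on symbol R: members go to different blocks, giving {B} and {F}.
Split {A,C,G,H,I} by δ(·,L) → {A,H} and {C,I} and {G}.
On input L, block {A,H} splits into {A} and {H}.
The partition is now stable with 7 blocks: {B} | {A} | {E} | {F} | {C,I} | {G} | {H}.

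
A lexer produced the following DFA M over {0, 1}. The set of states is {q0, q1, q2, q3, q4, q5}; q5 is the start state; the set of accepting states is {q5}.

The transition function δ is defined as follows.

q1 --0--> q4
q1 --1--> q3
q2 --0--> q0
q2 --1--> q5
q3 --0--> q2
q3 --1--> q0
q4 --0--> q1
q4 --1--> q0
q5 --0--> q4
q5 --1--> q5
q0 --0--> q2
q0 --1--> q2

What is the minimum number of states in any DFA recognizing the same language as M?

6

Every state is reachable, so we keep all 6.
Initial partition by acceptance: {q5} | {q0,q1,q2,q3,q4}.
Refine {q0,q1,q2,q3,q4} on symbol 1: members go to different blocks, giving {q0,q1,q3,q4} and {q2}.
Refine {q0,q1,q3,q4} on symbol 0: members go to different blocks, giving {q0,q3} and {q1,q4}.
Split {q0,q3} by δ(·,1) → {q0} and {q3}.
Refine {q1,q4} on symbol 1: members go to different blocks, giving {q1} and {q4}.
Stable partition: {q5} | {q0} | {q2} | {q1} | {q3} | {q4} — 6 equivalence classes.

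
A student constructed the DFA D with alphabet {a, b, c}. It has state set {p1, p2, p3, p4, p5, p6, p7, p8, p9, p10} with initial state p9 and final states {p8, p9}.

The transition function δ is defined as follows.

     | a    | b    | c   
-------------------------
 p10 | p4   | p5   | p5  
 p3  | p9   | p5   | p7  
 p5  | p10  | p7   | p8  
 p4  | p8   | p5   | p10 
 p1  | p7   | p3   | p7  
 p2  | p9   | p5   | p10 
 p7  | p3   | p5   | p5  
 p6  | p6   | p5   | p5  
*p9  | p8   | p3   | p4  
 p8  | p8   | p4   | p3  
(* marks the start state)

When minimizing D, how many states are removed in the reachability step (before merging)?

BFS from p9 reaches {p3, p4, p5, p7, p8, p9, p10}; the 3 state(s) p1, p2, p6 are never visited.

3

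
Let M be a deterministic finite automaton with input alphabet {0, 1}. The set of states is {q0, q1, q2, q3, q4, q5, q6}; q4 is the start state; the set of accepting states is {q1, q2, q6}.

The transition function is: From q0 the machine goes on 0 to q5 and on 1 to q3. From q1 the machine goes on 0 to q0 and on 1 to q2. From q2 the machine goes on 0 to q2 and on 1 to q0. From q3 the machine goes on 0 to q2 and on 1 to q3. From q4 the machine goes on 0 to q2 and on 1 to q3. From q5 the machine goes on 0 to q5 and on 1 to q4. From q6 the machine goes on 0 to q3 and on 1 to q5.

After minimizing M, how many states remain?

3

Reachable states from the start: {q0,q2,q3,q4,q5}. Unreachable: {q1,q6} — drop them.
P0 = {q2} | {q0,q3,q4,q5}.
Refine {q0,q3,q4,q5} on symbol 0: members go to different blocks, giving {q0,q5} and {q3,q4}.
Stable partition: {q2} | {q0,q5} | {q3,q4} — 3 equivalence classes.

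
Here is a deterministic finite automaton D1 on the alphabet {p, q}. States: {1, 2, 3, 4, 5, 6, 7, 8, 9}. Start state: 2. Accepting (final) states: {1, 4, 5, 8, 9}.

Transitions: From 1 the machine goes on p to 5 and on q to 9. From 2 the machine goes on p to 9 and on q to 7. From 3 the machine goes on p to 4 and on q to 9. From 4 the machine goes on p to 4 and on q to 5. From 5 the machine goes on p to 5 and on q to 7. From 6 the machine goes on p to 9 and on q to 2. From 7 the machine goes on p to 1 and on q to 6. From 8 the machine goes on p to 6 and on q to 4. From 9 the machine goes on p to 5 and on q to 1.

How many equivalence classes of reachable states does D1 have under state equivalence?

3

Reachable states from the start: {1,2,5,6,7,9}. Unreachable: {3,4,8} — drop them.
P0 = {1,5,9} | {2,6,7}.
Split {1,5,9} by δ(·,q) → {1,9} and {5}.
The partition is now stable with 3 blocks: {1,9} | {2,6,7} | {5}.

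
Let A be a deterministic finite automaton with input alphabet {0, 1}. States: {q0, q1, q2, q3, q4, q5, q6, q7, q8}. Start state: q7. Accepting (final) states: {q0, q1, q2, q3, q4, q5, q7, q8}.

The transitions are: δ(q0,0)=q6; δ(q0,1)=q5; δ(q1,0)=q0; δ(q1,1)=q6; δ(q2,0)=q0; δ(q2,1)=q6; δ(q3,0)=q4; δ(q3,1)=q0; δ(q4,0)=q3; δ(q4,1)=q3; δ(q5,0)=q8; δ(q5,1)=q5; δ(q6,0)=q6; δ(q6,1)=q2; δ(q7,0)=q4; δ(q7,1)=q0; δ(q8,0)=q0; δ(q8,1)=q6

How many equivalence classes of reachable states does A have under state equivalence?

6

First remove the unreachable states {q1}; 8 states remain.
Start with accepting vs non-accepting: {q0,q2,q3,q4,q5,q7,q8} | {q6}.
Refine {q0,q2,q3,q4,q5,q7,q8} on symbol 0: members go to different blocks, giving {q2,q3,q4,q5,q7,q8} and {q0}.
Refine {q2,q3,q4,q5,q7,q8} on symbol 0: members go to different blocks, giving {q3,q4,q5,q7} and {q2,q8}.
On input 0, block {q3,q4,q5,q7} splits into {q3,q4,q7} and {q5}.
Split {q3,q4,q7} by δ(·,1) → {q3,q7} and {q4}.
Stable partition: {q3,q7} | {q6} | {q0} | {q2,q8} | {q5} | {q4} — 6 equivalence classes.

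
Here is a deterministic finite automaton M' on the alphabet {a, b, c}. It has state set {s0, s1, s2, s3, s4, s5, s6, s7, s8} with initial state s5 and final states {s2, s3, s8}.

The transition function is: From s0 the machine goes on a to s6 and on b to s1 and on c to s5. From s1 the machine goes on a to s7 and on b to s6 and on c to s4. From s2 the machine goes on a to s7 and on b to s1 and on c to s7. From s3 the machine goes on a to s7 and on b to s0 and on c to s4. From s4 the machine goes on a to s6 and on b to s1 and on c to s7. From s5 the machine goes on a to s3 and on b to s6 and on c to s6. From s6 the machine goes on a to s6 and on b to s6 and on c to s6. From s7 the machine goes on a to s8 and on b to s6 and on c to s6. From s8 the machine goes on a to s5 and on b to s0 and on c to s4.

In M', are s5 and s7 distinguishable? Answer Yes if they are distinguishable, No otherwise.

No

First remove the unreachable states {s2}; 8 states remain.
Start with accepting vs non-accepting: {s3,s8} | {s0,s1,s4,s5,s6,s7}.
Refine {s0,s1,s4,s5,s6,s7} on symbol a: members go to different blocks, giving {s0,s1,s4,s6} and {s5,s7}.
Split {s0,s1,s4,s6} by δ(·,a) → {s0,s4,s6} and {s1}.
Refine {s0,s4,s6} on symbol b: members go to different blocks, giving {s0,s4} and {s6}.
Stable partition: {s3,s8} | {s0,s4} | {s5,s7} | {s1} | {s6} — 5 equivalence classes.
s5 and s7 lie in the same block of the stable partition, so they are equivalent — no string distinguishes them.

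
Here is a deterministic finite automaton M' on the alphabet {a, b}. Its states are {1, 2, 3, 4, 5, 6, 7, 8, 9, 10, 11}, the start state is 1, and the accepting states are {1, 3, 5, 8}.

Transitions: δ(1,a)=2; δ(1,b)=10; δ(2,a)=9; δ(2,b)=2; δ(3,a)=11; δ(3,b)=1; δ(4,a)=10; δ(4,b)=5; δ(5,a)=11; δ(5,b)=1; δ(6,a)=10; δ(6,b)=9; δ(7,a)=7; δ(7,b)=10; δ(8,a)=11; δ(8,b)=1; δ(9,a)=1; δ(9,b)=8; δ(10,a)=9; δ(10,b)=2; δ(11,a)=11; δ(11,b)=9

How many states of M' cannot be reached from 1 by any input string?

5

No path from 1 leads to 3, 4, 5, 6, 7; the other 6 states are all reachable.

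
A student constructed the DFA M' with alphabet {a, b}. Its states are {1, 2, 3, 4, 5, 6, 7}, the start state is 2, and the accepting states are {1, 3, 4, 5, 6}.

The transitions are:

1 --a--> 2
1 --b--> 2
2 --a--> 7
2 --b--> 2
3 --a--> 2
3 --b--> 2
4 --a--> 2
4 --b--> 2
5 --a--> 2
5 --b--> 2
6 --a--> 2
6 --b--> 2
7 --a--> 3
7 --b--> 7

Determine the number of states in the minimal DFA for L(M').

3

Reachable states from the start: {2,3,7}. Unreachable: {1,4,5,6} — drop them.
Start with accepting vs non-accepting: {3} | {2,7}.
Split {2,7} by δ(·,a) → {2} and {7}.
No further refinement is possible. Final partition (3 blocks): {3} | {2} | {7}.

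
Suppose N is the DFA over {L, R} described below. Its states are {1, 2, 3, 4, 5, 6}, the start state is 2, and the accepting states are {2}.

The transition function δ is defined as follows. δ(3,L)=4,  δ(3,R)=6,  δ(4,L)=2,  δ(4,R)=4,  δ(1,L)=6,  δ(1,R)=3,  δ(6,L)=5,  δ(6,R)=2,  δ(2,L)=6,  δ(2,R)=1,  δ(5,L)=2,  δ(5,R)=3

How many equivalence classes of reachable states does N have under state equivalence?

6

P0 = {2} | {1,3,4,5,6}.
Split {1,3,4,5,6} by δ(·,L) → {1,3,6} and {4,5}.
On input L, block {1,3,6} splits into {3,6} and {1}.
Split {3,6} by δ(·,R) → {3} and {6}.
Refine {4,5} on symbol R: members go to different blocks, giving {4} and {5}.
The partition is now stable with 6 blocks: {2} | {3} | {4} | {1} | {6} | {5}.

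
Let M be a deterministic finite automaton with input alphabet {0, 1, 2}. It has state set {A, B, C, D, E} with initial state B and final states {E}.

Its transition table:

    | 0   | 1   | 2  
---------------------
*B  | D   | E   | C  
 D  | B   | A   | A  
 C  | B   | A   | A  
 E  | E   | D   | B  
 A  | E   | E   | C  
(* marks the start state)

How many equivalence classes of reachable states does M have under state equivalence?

4

P0 = {E} | {A,B,C,D}.
On input 0, block {A,B,C,D} splits into {B,C,D} and {A}.
On input 1, block {B,C,D} splits into {C,D} and {B}.
The partition is now stable with 4 blocks: {E} | {C,D} | {A} | {B}.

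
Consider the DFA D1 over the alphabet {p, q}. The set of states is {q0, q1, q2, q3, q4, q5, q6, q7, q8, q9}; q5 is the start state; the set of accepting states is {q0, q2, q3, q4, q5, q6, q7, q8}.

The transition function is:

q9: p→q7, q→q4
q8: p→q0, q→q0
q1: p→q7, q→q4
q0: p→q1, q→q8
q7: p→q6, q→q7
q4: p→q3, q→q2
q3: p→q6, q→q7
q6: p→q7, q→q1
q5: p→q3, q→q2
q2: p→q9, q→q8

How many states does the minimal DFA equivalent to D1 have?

P0 = {q0,q2,q3,q4,q5,q6,q7,q8} | {q1,q9}.
On input p, block {q0,q2,q3,q4,q5,q6,q7,q8} splits into {q3,q4,q5,q6,q7,q8} and {q0,q2}.
On input p, block {q3,q4,q5,q6,q7,q8} splits into {q3,q4,q5,q6,q7} and {q8}.
Refine {q3,q4,q5,q6,q7} on symbol q: members go to different blocks, giving {q3,q7} and {q4,q5} and {q6}.
The partition is now stable with 6 blocks: {q3,q7} | {q1,q9} | {q0,q2} | {q8} | {q4,q5} | {q6}.

6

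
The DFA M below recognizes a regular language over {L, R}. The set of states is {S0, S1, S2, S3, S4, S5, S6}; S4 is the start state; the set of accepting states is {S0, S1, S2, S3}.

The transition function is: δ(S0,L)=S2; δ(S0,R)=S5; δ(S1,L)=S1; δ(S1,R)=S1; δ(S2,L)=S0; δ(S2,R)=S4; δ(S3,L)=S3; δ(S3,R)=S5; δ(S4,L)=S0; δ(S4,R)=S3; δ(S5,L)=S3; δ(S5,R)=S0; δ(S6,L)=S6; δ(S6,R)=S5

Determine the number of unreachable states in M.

BFS from S4 reaches {S0, S2, S3, S4, S5}; the 2 state(s) S1, S6 are never visited.

2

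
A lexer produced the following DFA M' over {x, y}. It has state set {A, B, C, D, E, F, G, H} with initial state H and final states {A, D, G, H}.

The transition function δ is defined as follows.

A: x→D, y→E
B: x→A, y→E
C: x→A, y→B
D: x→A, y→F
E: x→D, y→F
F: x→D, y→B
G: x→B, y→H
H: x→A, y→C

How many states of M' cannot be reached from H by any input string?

BFS from H reaches {A, B, C, D, E, F, H}; the 1 state(s) G are never visited.

1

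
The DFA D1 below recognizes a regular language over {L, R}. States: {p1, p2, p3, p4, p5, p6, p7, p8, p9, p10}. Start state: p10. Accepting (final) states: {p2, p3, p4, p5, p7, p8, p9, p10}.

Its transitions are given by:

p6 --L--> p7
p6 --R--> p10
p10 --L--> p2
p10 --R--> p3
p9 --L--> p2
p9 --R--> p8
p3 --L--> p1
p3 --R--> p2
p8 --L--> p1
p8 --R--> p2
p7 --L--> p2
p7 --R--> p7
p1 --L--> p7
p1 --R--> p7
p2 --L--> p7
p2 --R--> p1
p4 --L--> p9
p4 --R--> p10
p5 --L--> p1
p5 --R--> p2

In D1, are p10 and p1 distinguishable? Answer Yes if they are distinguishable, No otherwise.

First remove the unreachable states {p4,p5,p6,p8,p9}; 5 states remain.
Start with accepting vs non-accepting: {p2,p3,p7,p10} | {p1}.
On input L, block {p2,p3,p7,p10} splits into {p2,p7,p10} and {p3}.
Refine {p2,p7,p10} on symbol R: members go to different blocks, giving {p2} and {p7} and {p10}.
The partition is now stable with 5 blocks: {p2} | {p1} | {p3} | {p7} | {p10}.
p10 and p1 end up in different blocks, so they are distinguishable. For instance, the string 'ε' is accepted from only p10.

Yes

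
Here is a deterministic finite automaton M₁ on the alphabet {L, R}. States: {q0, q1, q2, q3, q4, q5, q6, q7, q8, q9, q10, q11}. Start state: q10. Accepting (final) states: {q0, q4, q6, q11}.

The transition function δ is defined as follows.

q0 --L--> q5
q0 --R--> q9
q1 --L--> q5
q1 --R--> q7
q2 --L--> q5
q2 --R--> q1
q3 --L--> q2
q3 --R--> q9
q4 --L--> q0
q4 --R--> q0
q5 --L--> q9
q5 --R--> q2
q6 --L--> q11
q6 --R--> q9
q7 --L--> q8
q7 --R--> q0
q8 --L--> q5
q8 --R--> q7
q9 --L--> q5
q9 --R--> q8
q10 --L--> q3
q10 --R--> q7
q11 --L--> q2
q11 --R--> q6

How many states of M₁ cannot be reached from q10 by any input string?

No path from q10 leads to q4, q6, q11; the other 9 states are all reachable.

3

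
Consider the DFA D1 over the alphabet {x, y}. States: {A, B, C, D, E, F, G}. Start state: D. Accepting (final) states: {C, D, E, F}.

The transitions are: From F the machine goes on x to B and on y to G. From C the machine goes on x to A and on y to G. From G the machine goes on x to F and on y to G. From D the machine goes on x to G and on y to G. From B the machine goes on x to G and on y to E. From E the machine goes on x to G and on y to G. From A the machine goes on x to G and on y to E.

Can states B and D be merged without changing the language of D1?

First remove the unreachable states {A,C}; 5 states remain.
P0 = {D,E,F} | {B,G}.
Split {B,G} by δ(·,x) → {B} and {G}.
Split {D,E,F} by δ(·,x) → {D,E} and {F}.
No further refinement is possible. Final partition (4 blocks): {D,E} | {B} | {G} | {F}.
B and D end up in different blocks, so they are distinguishable. For instance, the string 'ε' is accepted from only D.

No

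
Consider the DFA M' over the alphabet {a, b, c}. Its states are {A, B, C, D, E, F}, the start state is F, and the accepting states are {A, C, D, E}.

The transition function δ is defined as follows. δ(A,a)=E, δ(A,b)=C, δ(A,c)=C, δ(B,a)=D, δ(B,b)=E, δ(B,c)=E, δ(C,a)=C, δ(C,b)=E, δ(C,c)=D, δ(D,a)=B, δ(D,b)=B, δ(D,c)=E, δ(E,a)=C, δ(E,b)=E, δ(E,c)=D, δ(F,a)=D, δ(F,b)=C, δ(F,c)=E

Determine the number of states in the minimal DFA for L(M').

3

First remove the unreachable states {A}; 5 states remain.
P0 = {C,D,E} | {B,F}.
Refine {C,D,E} on symbol a: members go to different blocks, giving {C,E} and {D}.
The partition is now stable with 3 blocks: {C,E} | {B,F} | {D}.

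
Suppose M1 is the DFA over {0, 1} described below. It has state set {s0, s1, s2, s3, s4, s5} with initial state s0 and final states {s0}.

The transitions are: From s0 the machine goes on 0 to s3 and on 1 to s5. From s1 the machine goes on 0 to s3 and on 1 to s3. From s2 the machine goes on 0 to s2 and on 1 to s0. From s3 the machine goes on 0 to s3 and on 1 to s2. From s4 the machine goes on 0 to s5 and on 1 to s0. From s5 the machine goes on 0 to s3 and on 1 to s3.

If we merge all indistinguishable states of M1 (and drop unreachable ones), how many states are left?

4

States {s1,s4} cannot be reached from the start state, so discard them.
P0 = {s0} | {s2,s3,s5}.
On input 1, block {s2,s3,s5} splits into {s3,s5} and {s2}.
Refine {s3,s5} on symbol 1: members go to different blocks, giving {s3} and {s5}.
No further refinement is possible. Final partition (4 blocks): {s0} | {s3} | {s2} | {s5}.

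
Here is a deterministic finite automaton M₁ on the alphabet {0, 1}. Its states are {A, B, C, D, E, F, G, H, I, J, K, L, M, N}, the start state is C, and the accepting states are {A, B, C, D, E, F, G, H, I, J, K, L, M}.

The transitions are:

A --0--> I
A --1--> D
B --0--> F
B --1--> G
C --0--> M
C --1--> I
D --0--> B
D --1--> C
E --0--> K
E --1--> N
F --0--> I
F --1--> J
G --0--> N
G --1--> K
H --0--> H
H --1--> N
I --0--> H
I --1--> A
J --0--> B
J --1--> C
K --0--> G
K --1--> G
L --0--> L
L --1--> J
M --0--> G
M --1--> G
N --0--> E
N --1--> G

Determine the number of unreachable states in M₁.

1

Starting at C and following transitions, the reachable set is {A, B, C, D, E, F, G, H, I, J, K, M, N}. That leaves L unreachable — 1 in total.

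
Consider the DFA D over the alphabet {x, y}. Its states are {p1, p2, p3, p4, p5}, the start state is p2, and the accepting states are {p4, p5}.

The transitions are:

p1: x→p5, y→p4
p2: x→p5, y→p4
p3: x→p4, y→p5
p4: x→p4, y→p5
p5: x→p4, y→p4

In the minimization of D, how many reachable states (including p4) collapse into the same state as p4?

2

Reachable states from the start: {p2,p4,p5}. Unreachable: {p1,p3} — drop them.
P0 = {p4,p5} | {p2}.
Stable partition: {p4,p5} | {p2} — 2 equivalence classes.
State p4 belongs to the block {p4,p5}, which has 2 states.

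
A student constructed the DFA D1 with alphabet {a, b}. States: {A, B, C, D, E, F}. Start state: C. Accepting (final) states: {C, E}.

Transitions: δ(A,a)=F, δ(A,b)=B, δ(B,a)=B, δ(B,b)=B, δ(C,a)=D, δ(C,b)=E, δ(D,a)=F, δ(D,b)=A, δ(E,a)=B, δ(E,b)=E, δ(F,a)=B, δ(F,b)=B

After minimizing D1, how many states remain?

2

Every state is reachable, so we keep all 6.
Initial partition by acceptance: {C,E} | {A,B,D,F}.
No further refinement is possible. Final partition (2 blocks): {C,E} | {A,B,D,F}.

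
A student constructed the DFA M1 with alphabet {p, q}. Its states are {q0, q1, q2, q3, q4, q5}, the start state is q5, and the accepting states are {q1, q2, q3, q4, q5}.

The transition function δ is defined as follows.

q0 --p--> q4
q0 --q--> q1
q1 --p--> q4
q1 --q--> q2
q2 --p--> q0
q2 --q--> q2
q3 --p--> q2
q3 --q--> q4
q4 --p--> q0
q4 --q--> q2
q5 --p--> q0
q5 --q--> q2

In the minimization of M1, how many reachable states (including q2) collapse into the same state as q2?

3

Reachable states from the start: {q0,q1,q2,q4,q5}. Unreachable: {q3} — drop them.
Start with accepting vs non-accepting: {q1,q2,q4,q5} | {q0}.
On input p, block {q1,q2,q4,q5} splits into {q2,q4,q5} and {q1}.
Stable partition: {q2,q4,q5} | {q0} | {q1} — 3 equivalence classes.
The equivalence class containing q2 is {q2,q4,q5}, of size 3.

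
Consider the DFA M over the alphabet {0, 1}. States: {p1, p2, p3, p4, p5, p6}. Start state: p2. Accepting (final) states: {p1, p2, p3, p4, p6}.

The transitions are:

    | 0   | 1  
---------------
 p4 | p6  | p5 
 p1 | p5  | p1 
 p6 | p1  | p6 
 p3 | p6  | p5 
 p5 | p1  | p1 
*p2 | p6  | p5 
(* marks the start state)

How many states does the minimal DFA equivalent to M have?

States {p3,p4} cannot be reached from the start state, so discard them.
P0 = {p1,p2,p6} | {p5}.
Split {p1,p2,p6} by δ(·,0) → {p2,p6} and {p1}.
Split {p2,p6} by δ(·,0) → {p2} and {p6}.
The partition is now stable with 4 blocks: {p2} | {p5} | {p1} | {p6}.

4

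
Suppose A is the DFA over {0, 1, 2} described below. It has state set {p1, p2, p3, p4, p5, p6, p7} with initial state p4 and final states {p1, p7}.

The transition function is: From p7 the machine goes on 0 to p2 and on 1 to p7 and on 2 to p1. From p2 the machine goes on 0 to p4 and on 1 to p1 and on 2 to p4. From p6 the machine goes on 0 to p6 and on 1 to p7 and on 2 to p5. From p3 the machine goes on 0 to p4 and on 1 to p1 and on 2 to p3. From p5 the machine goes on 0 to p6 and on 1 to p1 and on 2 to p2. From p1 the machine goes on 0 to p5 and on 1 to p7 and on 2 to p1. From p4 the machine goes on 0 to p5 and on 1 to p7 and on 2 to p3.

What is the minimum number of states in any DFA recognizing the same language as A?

2

Every state is reachable, so we keep all 7.
Start with accepting vs non-accepting: {p1,p7} | {p2,p3,p4,p5,p6}.
No further refinement is possible. Final partition (2 blocks): {p1,p7} | {p2,p3,p4,p5,p6}.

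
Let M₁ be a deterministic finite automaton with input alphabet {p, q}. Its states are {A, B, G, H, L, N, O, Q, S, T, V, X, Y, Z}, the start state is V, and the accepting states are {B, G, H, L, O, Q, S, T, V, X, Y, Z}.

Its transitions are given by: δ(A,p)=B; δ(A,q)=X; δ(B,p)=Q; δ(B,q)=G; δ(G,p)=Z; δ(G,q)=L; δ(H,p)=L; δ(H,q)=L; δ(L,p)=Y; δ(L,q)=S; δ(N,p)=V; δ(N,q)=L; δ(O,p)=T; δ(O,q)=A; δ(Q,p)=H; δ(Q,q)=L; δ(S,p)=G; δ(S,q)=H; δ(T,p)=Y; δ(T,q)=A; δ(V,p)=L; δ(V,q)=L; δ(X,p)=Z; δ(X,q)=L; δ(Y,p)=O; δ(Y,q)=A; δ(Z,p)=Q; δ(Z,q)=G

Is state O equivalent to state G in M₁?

No

First remove the unreachable states {N}; 13 states remain.
P0 = {B,G,H,L,O,Q,S,T,V,X,Y,Z} | {A}.
On input q, block {B,G,H,L,O,Q,S,T,V,X,Y,Z} splits into {B,G,H,L,Q,S,V,X,Z} and {O,T,Y}.
Split {B,G,H,L,Q,S,V,X,Z} by δ(·,p) → {B,G,H,Q,S,V,X,Z} and {L}.
Split {B,G,H,Q,S,V,X,Z} by δ(·,p) → {B,G,Q,S,X,Z} and {H,V}.
Split {B,G,Q,S,X,Z} by δ(·,p) → {B,G,S,X,Z} and {Q}.
Split {B,G,S,X,Z} by δ(·,p) → {G,S,X} and {B,Z}.
Refine {G,S,X} on symbol p: members go to different blocks, giving {G,X} and {S}.
No further refinement is possible. Final partition (8 blocks): {G,X} | {A} | {O,T,Y} | {L} | {H,V} | {Q} | {B,Z} | {S}.
O and G end up in different blocks, so they are distinguishable. For instance, the string 'q' is accepted from only G.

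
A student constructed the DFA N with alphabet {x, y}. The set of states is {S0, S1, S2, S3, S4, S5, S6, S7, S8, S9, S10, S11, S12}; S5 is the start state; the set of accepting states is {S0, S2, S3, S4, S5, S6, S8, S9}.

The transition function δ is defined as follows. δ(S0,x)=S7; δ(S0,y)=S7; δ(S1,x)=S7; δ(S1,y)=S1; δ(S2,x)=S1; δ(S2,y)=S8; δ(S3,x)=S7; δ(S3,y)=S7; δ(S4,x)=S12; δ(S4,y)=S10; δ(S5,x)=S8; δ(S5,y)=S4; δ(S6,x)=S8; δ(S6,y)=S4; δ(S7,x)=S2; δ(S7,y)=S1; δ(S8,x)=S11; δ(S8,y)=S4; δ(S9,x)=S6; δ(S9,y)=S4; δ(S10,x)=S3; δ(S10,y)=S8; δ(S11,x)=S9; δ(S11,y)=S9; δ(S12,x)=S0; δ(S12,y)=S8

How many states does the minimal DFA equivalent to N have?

10

Every state is reachable, so we keep all 13.
P0 = {S0,S2,S3,S4,S5,S6,S8,S9} | {S1,S7,S10,S11,S12}.
On input x, block {S0,S2,S3,S4,S5,S6,S8,S9} splits into {S0,S2,S3,S4,S8} and {S5,S6,S9}.
Refine {S0,S2,S3,S4,S8} on symbol y: members go to different blocks, giving {S0,S3,S4} and {S2,S8}.
Refine {S1,S7,S10,S11,S12} on symbol x: members go to different blocks, giving {S10,S12} and {S1} and {S7} and {S11}.
Split {S0,S3,S4} by δ(·,x) → {S0,S3} and {S4}.
Split {S5,S6,S9} by δ(·,x) → {S5,S6} and {S9}.
Split {S2,S8} by δ(·,x) → {S2} and {S8}.
The partition is now stable with 10 blocks: {S0,S3} | {S10,S12} | {S5,S6} | {S2} | {S1} | {S7} | {S11} | {S4} | {S9} | {S8}.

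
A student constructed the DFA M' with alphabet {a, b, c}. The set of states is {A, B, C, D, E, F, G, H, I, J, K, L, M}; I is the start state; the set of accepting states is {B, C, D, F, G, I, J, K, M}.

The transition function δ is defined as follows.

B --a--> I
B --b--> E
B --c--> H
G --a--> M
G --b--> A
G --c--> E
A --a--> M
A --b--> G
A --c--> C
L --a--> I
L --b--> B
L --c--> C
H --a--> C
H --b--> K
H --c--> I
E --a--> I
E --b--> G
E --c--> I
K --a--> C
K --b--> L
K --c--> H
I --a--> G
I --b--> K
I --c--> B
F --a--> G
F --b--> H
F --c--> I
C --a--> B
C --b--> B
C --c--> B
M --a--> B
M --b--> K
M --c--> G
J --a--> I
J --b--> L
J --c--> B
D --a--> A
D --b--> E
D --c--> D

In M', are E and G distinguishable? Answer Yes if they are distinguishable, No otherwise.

First remove the unreachable states {D,F,J}; 10 states remain.
P0 = {B,C,G,I,K,M} | {A,E,H,L}.
Split {B,C,G,I,K,M} by δ(·,b) → {B,G,K} and {C,I,M}.
No further refinement is possible. Final partition (3 blocks): {B,G,K} | {A,E,H,L} | {C,I,M}.
E and G end up in different blocks, so they are distinguishable. For instance, the string 'ε' is accepted from only G.

Yes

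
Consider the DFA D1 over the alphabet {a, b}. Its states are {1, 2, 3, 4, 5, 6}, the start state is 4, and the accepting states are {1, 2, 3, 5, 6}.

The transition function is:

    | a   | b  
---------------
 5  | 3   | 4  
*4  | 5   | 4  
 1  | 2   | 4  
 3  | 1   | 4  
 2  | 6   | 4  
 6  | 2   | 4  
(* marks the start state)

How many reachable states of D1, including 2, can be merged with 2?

5

Every state is reachable, so we keep all 6.
Initial partition by acceptance: {1,2,3,5,6} | {4}.
No further refinement is possible. Final partition (2 blocks): {1,2,3,5,6} | {4}.
The equivalence class containing 2 is {1,2,3,5,6}, of size 5.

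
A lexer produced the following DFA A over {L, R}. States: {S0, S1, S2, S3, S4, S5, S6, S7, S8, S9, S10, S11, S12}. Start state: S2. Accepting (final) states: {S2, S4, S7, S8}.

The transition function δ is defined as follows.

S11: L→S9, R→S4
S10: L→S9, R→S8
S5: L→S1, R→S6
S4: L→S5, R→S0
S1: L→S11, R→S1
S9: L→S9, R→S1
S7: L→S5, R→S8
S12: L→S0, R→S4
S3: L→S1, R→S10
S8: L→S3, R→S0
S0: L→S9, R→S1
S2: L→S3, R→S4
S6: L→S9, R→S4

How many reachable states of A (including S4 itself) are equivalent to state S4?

First remove the unreachable states {S7,S12}; 11 states remain.
Start with accepting vs non-accepting: {S2,S4,S8} | {S0,S1,S3,S5,S6,S9,S10,S11}.
Refine {S2,S4,S8} on symbol R: members go to different blocks, giving {S4,S8} and {S2}.
Split {S0,S1,S3,S5,S6,S9,S10,S11} by δ(·,R) → {S0,S1,S3,S5,S9} and {S6,S10,S11}.
On input L, block {S0,S1,S3,S5,S9} splits into {S0,S3,S5,S9} and {S1}.
On input L, block {S0,S3,S5,S9} splits into {S0,S9} and {S3,S5}.
Stable partition: {S4,S8} | {S0,S9} | {S2} | {S6,S10,S11} | {S1} | {S3,S5} — 6 equivalence classes.
The equivalence class containing S4 is {S4,S8}, of size 2.

2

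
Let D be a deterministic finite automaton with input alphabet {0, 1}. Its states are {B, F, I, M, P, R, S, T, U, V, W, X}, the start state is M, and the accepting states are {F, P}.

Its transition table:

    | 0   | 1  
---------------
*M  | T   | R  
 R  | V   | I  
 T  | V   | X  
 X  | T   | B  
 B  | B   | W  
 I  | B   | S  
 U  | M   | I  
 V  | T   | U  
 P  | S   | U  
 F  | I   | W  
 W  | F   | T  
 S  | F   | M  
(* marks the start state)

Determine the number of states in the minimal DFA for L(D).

5

States {P} cannot be reached from the start state, so discard them.
Initial partition by acceptance: {F} | {B,I,M,R,S,T,U,V,W,X}.
Refine {B,I,M,R,S,T,U,V,W,X} on symbol 0: members go to different blocks, giving {B,I,M,R,T,U,V,X} and {S,W}.
Split {B,I,M,R,T,U,V,X} by δ(·,1) → {M,R,T,U,V,X} and {B,I}.
Split {M,R,T,U,V,X} by δ(·,1) → {M,T,V} and {R,U,X}.
No further refinement is possible. Final partition (5 blocks): {F} | {M,T,V} | {S,W} | {B,I} | {R,U,X}.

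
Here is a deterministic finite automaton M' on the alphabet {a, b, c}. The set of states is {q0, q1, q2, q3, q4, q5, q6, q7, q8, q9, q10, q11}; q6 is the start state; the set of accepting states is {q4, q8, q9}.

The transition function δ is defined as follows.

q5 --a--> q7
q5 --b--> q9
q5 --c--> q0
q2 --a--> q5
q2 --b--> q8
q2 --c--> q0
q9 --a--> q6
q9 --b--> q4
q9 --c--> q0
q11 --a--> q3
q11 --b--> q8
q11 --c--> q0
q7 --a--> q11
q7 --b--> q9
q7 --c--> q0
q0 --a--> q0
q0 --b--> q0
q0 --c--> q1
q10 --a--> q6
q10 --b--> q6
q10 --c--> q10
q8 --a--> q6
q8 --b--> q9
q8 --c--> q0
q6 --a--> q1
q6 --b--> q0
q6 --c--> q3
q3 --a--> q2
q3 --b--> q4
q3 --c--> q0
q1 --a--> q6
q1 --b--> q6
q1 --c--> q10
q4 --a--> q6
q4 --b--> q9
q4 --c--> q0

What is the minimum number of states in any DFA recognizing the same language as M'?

5

Start with accepting vs non-accepting: {q4,q8,q9} | {q0,q1,q2,q3,q5,q6,q7,q10,q11}.
Refine {q0,q1,q2,q3,q5,q6,q7,q10,q11} on symbol b: members go to different blocks, giving {q2,q3,q5,q7,q11} and {q0,q1,q6,q10}.
Refine {q0,q1,q6,q10} on symbol c: members go to different blocks, giving {q0,q1,q10} and {q6}.
Split {q0,q1,q10} by δ(·,a) → {q1,q10} and {q0}.
The partition is now stable with 5 blocks: {q4,q8,q9} | {q2,q3,q5,q7,q11} | {q1,q10} | {q6} | {q0}.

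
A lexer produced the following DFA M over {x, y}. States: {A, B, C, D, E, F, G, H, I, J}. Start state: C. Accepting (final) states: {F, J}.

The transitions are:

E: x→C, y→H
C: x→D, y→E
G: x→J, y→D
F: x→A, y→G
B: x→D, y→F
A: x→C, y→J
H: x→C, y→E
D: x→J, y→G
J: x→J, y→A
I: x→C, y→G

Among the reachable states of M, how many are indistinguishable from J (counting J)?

First remove the unreachable states {B,F,I}; 7 states remain.
Initial partition by acceptance: {J} | {A,C,D,E,G,H}.
Split {A,C,D,E,G,H} by δ(·,x) → {A,C,E,H} and {D,G}.
Refine {A,C,E,H} on symbol x: members go to different blocks, giving {A,E,H} and {C}.
Split {A,E,H} by δ(·,y) → {E,H} and {A}.
Stable partition: {J} | {E,H} | {D,G} | {C} | {A} — 5 equivalence classes.
The equivalence class containing J is {J}, of size 1.

1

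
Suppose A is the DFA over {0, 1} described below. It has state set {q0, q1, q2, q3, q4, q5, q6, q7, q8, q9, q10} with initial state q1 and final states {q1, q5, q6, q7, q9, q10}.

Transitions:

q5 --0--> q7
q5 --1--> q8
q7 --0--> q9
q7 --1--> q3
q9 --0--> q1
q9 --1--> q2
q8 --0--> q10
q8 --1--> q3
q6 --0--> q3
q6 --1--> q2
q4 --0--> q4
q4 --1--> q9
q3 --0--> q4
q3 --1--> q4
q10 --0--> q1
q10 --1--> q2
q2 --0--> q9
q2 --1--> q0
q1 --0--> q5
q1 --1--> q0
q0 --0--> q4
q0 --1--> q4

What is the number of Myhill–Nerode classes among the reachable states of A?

5

First remove the unreachable states {q6}; 10 states remain.
Initial partition by acceptance: {q1,q5,q7,q9,q10} | {q0,q2,q3,q4,q8}.
Split {q0,q2,q3,q4,q8} by δ(·,0) → {q0,q3,q4} and {q2,q8}.
On input 1, block {q1,q5,q7,q9,q10} splits into {q5,q9,q10} and {q1,q7}.
Split {q0,q3,q4} by δ(·,1) → {q0,q3} and {q4}.
The partition is now stable with 5 blocks: {q5,q9,q10} | {q0,q3} | {q2,q8} | {q1,q7} | {q4}.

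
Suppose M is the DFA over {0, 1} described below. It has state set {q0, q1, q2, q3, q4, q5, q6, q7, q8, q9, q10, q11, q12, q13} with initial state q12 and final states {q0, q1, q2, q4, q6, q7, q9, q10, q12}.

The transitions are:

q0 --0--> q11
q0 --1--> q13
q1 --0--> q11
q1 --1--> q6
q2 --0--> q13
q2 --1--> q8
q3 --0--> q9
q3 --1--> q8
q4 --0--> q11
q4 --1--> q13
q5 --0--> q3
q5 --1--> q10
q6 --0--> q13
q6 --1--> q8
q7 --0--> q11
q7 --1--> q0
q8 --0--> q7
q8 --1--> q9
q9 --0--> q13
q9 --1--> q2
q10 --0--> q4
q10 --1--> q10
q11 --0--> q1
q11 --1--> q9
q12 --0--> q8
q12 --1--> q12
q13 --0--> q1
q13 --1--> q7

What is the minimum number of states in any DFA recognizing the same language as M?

4

First remove the unreachable states {q3,q4,q5,q10}; 10 states remain.
Initial partition by acceptance: {q0,q1,q2,q6,q7,q9,q12} | {q8,q11,q13}.
Split {q0,q1,q2,q6,q7,q9,q12} by δ(·,1) → {q1,q7,q9,q12} and {q0,q2,q6}.
On input 1, block {q1,q7,q9,q12} splits into {q1,q7,q9} and {q12}.
Stable partition: {q1,q7,q9} | {q8,q11,q13} | {q0,q2,q6} | {q12} — 4 equivalence classes.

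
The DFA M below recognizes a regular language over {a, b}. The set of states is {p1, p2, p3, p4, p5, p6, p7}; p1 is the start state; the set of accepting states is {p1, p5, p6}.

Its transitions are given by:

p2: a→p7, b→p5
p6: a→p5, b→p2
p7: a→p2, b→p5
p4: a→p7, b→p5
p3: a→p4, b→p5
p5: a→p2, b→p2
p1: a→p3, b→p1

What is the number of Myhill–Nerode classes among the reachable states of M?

States {p6} cannot be reached from the start state, so discard them.
Initial partition by acceptance: {p1,p5} | {p2,p3,p4,p7}.
On input b, block {p1,p5} splits into {p1} and {p5}.
Stable partition: {p1} | {p2,p3,p4,p7} | {p5} — 3 equivalence classes.

3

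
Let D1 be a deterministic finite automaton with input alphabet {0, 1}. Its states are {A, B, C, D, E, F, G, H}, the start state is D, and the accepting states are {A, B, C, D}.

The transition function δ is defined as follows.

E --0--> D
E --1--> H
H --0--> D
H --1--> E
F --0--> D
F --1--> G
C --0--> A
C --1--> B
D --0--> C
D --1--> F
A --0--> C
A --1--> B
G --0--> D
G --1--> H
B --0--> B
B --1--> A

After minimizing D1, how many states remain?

Start with accepting vs non-accepting: {A,B,C,D} | {E,F,G,H}.
Refine {A,B,C,D} on symbol 1: members go to different blocks, giving {A,B,C} and {D}.
The partition is now stable with 3 blocks: {A,B,C} | {E,F,G,H} | {D}.

3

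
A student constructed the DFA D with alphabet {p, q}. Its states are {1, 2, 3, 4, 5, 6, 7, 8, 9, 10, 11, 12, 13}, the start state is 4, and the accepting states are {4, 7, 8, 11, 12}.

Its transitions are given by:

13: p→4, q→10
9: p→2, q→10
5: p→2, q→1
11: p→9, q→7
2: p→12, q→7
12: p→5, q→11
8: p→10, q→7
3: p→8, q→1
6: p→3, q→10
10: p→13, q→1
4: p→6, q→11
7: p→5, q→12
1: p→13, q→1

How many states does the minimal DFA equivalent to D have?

6

Every state is reachable, so we keep all 13.
Initial partition by acceptance: {4,7,8,11,12} | {1,2,3,5,6,9,10,13}.
Refine {1,2,3,5,6,9,10,13} on symbol p: members go to different blocks, giving {1,5,6,9,10} and {2,3,13}.
On input q, block {2,3,13} splits into {3,13} and {2}.
Split {1,5,6,9,10} by δ(·,p) → {1,6,10} and {5,9}.
Refine {4,7,8,11,12} on symbol p: members go to different blocks, giving {7,11,12} and {4,8}.
Stable partition: {7,11,12} | {1,6,10} | {3,13} | {2} | {5,9} | {4,8} — 6 equivalence classes.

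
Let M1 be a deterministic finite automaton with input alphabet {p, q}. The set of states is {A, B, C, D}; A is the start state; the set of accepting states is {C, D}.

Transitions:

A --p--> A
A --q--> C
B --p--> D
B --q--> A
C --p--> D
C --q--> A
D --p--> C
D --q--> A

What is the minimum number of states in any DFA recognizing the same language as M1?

2

First remove the unreachable states {B}; 3 states remain.
Start with accepting vs non-accepting: {C,D} | {A}.
The partition is now stable with 2 blocks: {C,D} | {A}.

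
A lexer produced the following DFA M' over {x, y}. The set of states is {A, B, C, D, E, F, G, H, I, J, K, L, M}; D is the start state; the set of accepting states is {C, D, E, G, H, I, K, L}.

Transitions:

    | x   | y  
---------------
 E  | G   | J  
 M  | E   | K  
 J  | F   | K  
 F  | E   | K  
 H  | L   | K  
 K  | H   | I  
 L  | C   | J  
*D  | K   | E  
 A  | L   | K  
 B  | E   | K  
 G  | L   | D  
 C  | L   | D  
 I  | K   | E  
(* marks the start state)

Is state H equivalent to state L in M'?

No

States {A,B,M} cannot be reached from the start state, so discard them.
Initial partition by acceptance: {C,D,E,G,H,I,K,L} | {F,J}.
Refine {C,D,E,G,H,I,K,L} on symbol y: members go to different blocks, giving {C,D,G,H,I,K} and {E,L}.
On input x, block {C,D,G,H,I,K} splits into {C,G,H} and {D,I,K}.
On input x, block {F,J} splits into {F} and {J}.
On input x, block {D,I,K} splits into {D,I} and {K}.
Refine {C,G,H} on symbol y: members go to different blocks, giving {C,G} and {H}.
The partition is now stable with 7 blocks: {C,G} | {F} | {E,L} | {D,I} | {J} | {K} | {H}.
H and L end up in different blocks, so they are distinguishable. For instance, the string 'y' is accepted from only H.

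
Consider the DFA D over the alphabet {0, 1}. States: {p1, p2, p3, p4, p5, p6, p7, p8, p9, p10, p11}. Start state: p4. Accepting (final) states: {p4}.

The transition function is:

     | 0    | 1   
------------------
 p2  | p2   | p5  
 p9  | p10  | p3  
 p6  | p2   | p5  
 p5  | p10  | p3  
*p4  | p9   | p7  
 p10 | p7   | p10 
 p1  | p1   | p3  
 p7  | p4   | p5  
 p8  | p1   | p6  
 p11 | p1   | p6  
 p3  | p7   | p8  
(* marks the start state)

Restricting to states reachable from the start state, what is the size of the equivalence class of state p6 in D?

2

Reachable states from the start: {p1,p2,p3,p4,p5,p6,p7,p8,p9,p10}. Unreachable: {p11} — drop them.
Initial partition by acceptance: {p4} | {p1,p2,p3,p5,p6,p7,p8,p9,p10}.
On input 0, block {p1,p2,p3,p5,p6,p7,p8,p9,p10} splits into {p1,p2,p3,p5,p6,p8,p9,p10} and {p7}.
On input 0, block {p1,p2,p3,p5,p6,p8,p9,p10} splits into {p1,p2,p5,p6,p8,p9} and {p3,p10}.
Refine {p1,p2,p5,p6,p8,p9} on symbol 0: members go to different blocks, giving {p1,p2,p6,p8} and {p5,p9}.
On input 1, block {p1,p2,p6,p8} splits into {p2,p6} and {p1} and {p8}.
Refine {p3,p10} on symbol 1: members go to different blocks, giving {p3} and {p10}.
No further refinement is possible. Final partition (8 blocks): {p4} | {p2,p6} | {p7} | {p3} | {p5,p9} | {p1} | {p8} | {p10}.
The equivalence class containing p6 is {p2,p6}, of size 2.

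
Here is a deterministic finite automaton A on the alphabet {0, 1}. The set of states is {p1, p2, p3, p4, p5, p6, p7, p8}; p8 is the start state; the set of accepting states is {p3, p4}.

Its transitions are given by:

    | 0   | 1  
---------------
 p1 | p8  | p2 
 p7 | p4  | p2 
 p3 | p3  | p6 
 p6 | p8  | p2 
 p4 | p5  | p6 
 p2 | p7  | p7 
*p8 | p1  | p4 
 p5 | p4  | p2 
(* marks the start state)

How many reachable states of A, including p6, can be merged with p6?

2

Reachable states from the start: {p1,p2,p4,p5,p6,p7,p8}. Unreachable: {p3} — drop them.
Initial partition by acceptance: {p4} | {p1,p2,p5,p6,p7,p8}.
Split {p1,p2,p5,p6,p7,p8} by δ(·,0) → {p1,p2,p6,p8} and {p5,p7}.
Refine {p1,p2,p6,p8} on symbol 0: members go to different blocks, giving {p1,p6,p8} and {p2}.
Split {p1,p6,p8} by δ(·,1) → {p1,p6} and {p8}.
Stable partition: {p4} | {p1,p6} | {p5,p7} | {p2} | {p8} — 5 equivalence classes.
State p6 belongs to the block {p1,p6}, which has 2 states.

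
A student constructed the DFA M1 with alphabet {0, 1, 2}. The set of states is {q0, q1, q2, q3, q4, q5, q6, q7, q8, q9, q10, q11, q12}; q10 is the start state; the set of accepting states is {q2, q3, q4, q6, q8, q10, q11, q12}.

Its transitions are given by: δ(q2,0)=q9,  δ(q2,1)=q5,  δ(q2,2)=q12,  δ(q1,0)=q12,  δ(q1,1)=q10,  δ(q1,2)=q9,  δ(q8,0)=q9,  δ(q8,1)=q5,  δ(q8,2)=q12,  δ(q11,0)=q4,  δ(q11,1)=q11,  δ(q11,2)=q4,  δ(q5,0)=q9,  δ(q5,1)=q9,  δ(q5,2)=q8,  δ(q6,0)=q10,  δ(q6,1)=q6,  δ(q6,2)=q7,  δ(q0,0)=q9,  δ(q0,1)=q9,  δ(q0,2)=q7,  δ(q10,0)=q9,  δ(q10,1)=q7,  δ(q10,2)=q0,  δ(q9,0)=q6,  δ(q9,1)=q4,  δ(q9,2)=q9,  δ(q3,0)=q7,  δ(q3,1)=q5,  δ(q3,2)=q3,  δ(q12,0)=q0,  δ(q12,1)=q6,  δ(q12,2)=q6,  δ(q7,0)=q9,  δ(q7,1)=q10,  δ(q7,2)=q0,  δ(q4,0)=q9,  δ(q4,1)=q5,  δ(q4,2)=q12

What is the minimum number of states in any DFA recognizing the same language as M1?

Reachable states from the start: {q0,q4,q5,q6,q7,q8,q9,q10,q12}. Unreachable: {q1,q2,q3,q11} — drop them.
Initial partition by acceptance: {q4,q6,q8,q10,q12} | {q0,q5,q7,q9}.
Refine {q4,q6,q8,q10,q12} on symbol 0: members go to different blocks, giving {q4,q8,q10,q12} and {q6}.
On input 1, block {q4,q8,q10,q12} splits into {q4,q8,q10} and {q12}.
Refine {q4,q8,q10} on symbol 2: members go to different blocks, giving {q4,q8} and {q10}.
On input 0, block {q0,q5,q7,q9} splits into {q0,q5,q7} and {q9}.
On input 1, block {q0,q5,q7} splits into {q0,q5} and {q7}.
On input 2, block {q0,q5} splits into {q0} and {q5}.
Stable partition: {q4,q8} | {q0} | {q6} | {q12} | {q10} | {q9} | {q7} | {q5} — 8 equivalence classes.

8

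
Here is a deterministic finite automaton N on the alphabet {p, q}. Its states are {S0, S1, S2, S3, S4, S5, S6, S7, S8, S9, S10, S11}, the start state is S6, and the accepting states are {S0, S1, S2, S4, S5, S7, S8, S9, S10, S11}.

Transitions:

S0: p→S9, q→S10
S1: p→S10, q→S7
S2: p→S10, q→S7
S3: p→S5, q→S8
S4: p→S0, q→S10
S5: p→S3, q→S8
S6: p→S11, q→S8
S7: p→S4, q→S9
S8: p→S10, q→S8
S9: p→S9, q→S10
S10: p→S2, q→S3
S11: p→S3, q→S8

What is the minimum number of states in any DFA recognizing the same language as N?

First remove the unreachable states {S1}; 11 states remain.
Start with accepting vs non-accepting: {S0,S2,S4,S5,S7,S8,S9,S10,S11} | {S3,S6}.
Split {S0,S2,S4,S5,S7,S8,S9,S10,S11} by δ(·,p) → {S0,S2,S4,S7,S8,S9,S10} and {S5,S11}.
On input q, block {S0,S2,S4,S7,S8,S9,S10} splits into {S0,S2,S4,S7,S8,S9} and {S10}.
Split {S0,S2,S4,S7,S8,S9} by δ(·,p) → {S0,S4,S7,S9} and {S2,S8}.
On input q, block {S0,S4,S7,S9} splits into {S0,S4,S9} and {S7}.
Refine {S2,S8} on symbol q: members go to different blocks, giving {S2} and {S8}.
Stable partition: {S0,S4,S9} | {S3,S6} | {S5,S11} | {S10} | {S2} | {S7} | {S8} — 7 equivalence classes.

7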